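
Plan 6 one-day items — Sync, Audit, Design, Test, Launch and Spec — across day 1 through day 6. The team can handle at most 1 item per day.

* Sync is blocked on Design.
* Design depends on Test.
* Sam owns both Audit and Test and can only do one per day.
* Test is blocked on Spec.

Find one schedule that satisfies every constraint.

Test in day 2; Spec in day 1; Design in day 3; Launch in day 6; Audit in day 5; Sync in day 4

Checking: Design(day 3) before Sync(day 4); Test(day 2) before Design(day 3); Spec(day 1) before Test(day 2); Audit(day 5) != Test(day 2); max 1 per day (cap 1).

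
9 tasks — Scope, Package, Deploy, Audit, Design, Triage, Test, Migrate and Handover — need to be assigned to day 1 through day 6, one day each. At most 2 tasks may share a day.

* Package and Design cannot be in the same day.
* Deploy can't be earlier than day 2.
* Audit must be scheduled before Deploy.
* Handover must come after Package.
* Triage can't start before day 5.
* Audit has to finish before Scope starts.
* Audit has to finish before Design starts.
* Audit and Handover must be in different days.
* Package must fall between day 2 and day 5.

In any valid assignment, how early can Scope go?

day 2

Precedence pushes Scope to at least day 2.
Scope at day 2 is achievable: Design=day 3; Triage=day 5; Migrate=day 4; Scope=day 2; Test=day 1; Deploy=day 3; Package=day 2; Audit=day 1; Handover=day 4.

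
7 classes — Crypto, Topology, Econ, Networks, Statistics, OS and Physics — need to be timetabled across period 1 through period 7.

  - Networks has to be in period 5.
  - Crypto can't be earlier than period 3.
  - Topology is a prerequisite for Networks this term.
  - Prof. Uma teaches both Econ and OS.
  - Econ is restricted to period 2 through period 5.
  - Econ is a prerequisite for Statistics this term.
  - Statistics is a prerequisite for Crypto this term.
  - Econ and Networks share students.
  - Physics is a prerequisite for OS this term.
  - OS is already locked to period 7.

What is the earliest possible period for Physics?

Downstream work caps Physics at period 6.
Physics at period 1 is achievable: Topology=period 1, Statistics=period 3, Econ=period 2, Networks=period 5, OS=period 7, Crypto=period 4, Physics=period 1.

period 1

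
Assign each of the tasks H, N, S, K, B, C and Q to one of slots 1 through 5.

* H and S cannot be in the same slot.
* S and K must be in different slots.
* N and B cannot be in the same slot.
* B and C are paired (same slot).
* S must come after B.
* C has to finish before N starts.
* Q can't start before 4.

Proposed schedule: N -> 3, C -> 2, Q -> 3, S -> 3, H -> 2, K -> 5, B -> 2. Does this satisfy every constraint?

Invalid. Q can't start before 4.

S must come after B — holds.
B and C are paired (same slot) — holds.
C has to finish before N starts — holds.
H and S cannot be in the same slot — holds.
N and B cannot be in the same slot — holds.
Q can't start before 4 — violated.
S and K must be in different slots — holds.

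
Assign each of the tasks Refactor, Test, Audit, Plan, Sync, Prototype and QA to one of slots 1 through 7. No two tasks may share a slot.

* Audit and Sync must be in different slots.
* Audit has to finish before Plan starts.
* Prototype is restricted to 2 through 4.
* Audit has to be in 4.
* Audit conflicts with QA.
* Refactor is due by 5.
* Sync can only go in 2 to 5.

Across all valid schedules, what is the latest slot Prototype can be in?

3

Prototype is available from 2; Prototype's own window allows nothing later than 4.
Prototype at 3 is achievable: Plan in 5; QA in 7; Refactor in 1; Sync in 2; Audit in 4; Test in 6; Prototype in 3.
Nothing later works — the conflict and capacity constraints rule out every slot after 3.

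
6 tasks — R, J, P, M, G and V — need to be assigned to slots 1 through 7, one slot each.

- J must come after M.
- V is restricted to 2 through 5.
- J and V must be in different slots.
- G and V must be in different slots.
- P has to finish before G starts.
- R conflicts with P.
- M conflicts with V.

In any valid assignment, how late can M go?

6

Downstream work caps M at 6.
M at 6 is achievable: V -> 2, P -> 1, R -> 2, M -> 6, G -> 3, J -> 7.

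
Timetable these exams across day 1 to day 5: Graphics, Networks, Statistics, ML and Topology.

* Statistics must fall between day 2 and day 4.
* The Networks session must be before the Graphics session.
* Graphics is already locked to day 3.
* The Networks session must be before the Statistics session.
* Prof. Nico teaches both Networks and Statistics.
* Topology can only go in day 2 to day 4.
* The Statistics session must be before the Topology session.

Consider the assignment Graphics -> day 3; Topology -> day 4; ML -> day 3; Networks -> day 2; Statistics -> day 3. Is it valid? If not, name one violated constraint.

Valid

The Networks session must be before the Statistics session — holds.
Prof. Nico teaches both Networks and Statistics — holds.
Statistics must fall between day 2 and day 4 — holds.
Topology can only go in day 2 to day 4 — holds.
Graphics is already locked to day 3 — holds.
The Statistics session must be before the Topology session — holds.
The Networks session must be before the Graphics session — holds.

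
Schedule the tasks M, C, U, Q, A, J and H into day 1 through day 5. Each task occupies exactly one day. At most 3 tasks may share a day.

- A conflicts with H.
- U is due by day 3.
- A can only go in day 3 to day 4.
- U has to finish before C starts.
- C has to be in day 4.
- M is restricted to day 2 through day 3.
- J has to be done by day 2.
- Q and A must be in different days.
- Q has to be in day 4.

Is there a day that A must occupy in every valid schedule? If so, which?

day 3

A's window is day 3–day 4.
Q is fixed at day 4, and A can't share a day with Q.
So A must be day 3.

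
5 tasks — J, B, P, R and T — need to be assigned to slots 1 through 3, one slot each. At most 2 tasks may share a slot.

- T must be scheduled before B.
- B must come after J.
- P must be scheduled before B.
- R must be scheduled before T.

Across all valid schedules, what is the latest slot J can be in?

Downstream work caps J at 2.
J at 2 is achievable: T -> 2, B -> 3, P -> 1, R -> 1, J -> 2.

2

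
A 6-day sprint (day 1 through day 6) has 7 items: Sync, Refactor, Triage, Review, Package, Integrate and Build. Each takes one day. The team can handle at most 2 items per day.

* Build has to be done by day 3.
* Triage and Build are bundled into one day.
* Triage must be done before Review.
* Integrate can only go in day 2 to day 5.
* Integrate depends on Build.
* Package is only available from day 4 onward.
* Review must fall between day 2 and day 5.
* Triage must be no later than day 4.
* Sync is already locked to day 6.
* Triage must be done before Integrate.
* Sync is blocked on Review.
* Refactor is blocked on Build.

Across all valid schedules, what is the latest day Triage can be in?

day 3

Triage's own window allows nothing later than day 4; Triage must be in the same day as Build, which can't be after day 3, so Triage is at most day 3.
Triage at day 3 is achievable: Triage=day 3; Build=day 3; Review=day 4; Package=day 4; Integrate=day 5; Sync=day 6; Refactor=day 5.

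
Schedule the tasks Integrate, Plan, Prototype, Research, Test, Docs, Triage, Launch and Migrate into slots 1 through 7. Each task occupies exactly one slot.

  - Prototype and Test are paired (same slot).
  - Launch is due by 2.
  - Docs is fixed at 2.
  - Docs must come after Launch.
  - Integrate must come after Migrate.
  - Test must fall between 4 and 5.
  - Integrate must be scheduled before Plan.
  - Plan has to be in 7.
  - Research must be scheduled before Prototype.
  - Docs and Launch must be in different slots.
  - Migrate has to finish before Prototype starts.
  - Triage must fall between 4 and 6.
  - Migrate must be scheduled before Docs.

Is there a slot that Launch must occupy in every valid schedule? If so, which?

1

Launch's window is 1–2.
Docs is fixed at 2, and Launch can't share a slot with Docs.
So Launch must be 1.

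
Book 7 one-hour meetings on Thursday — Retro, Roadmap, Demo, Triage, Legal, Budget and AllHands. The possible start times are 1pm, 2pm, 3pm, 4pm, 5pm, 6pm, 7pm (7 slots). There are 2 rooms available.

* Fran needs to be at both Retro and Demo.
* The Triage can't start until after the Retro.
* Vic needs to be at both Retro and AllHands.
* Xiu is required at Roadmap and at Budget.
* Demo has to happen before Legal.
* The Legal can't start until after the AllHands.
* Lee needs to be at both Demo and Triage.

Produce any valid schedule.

Triage=3pm, Legal=2pm, Demo=1pm, Retro=2pm, AllHands=1pm, Roadmap=3pm, Budget=4pm

Checking: Retro(2pm) before Triage(3pm); AllHands(1pm) before Legal(2pm); Demo(1pm) before Legal(2pm); Roadmap(3pm) != Budget(4pm); Demo(1pm) != Triage(3pm); Retro(2pm) != Demo(1pm); Retro(2pm) != AllHands(1pm); max 2 per slot (cap 2).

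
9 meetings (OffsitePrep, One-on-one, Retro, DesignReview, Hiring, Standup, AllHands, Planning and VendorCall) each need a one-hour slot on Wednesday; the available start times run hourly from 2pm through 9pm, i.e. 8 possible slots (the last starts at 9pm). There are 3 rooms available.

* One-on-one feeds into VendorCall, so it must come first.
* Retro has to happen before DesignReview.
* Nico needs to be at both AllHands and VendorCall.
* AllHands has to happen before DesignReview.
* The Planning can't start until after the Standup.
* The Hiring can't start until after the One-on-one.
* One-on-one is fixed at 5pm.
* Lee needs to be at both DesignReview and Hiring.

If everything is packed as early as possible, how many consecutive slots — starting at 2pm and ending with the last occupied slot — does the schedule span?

5 slots

The precedence chain requires at least 2 distinct slots.
With at most 3 per slot and 9 meetings, at least 3 slots are needed.
Propagating the time windows through the other constraints, Hiring can't land before 6pm — that is slot 5 counting from 2pm — so the schedule must run through at least 5 slots.
5 works (last occupied slot: 6pm): for example One-on-one=5pm; VendorCall=6pm; Standup=2pm; OffsitePrep=3pm; DesignReview=3pm; AllHands=2pm; Planning=3pm; Retro=2pm; Hiring=6pm.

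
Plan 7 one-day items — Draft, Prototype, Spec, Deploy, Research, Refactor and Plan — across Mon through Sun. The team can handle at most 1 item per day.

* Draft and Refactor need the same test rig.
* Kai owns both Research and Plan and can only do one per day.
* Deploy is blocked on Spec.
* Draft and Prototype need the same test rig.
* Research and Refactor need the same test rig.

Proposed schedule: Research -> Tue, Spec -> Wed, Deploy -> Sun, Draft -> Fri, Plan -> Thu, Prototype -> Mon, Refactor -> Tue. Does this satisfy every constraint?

Research and Refactor need the same test rig — violated.
The team can handle at most 1 item per day — violated.
Draft and Prototype need the same test rig — holds.
Deploy is blocked on Spec — holds.
Kai owns both Research and Plan and can only do one per day — holds.
Draft and Refactor need the same test rig — holds.

No. Research and Refactor need the same test rig is not satisfied.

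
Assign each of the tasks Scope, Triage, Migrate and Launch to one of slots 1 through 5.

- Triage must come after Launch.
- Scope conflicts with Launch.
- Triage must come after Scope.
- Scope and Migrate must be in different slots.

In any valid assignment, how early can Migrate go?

1

Migrate at 1 is achievable: Triage=3; Migrate=1; Launch=1; Scope=2.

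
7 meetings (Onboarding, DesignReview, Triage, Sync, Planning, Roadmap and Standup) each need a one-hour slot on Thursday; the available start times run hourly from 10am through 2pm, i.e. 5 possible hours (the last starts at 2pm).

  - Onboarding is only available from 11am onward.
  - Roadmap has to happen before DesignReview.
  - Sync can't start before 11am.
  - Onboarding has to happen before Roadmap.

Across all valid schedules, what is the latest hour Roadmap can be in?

Precedence pushes Roadmap to at least 12pm; downstream work caps Roadmap at 1pm.
Roadmap at 1pm is achievable: Roadmap -> 1pm; Planning -> 10am; Triage -> 10am; Onboarding -> 11am; DesignReview -> 2pm; Sync -> 11am; Standup -> 10am.

1pm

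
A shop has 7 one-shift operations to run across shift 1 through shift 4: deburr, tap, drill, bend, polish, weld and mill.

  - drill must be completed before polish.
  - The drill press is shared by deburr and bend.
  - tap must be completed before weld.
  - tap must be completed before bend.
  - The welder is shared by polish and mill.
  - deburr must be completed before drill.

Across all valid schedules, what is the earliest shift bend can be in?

Precedence pushes bend to at least shift 2.
bend at shift 2 is achievable: polish in shift 3; bend in shift 2; deburr in shift 1; weld in shift 2; tap in shift 1; drill in shift 2; mill in shift 1.

shift 2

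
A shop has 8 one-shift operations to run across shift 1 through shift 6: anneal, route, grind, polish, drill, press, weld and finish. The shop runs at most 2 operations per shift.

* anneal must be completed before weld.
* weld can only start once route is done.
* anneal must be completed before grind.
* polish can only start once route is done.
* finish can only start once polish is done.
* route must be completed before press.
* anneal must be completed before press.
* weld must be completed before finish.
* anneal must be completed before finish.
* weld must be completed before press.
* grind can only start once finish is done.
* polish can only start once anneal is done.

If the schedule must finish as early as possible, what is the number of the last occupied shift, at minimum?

The precedence chain requires at least 4 distinct shifts.
With at most 2 per shift and 8 operations, at least 4 shifts are needed.
4 works (last occupied shift: shift 4): for example weld in shift 2; drill in shift 4; polish in shift 2; route in shift 1; anneal in shift 1; finish in shift 3; press in shift 3; grind in shift 4.

4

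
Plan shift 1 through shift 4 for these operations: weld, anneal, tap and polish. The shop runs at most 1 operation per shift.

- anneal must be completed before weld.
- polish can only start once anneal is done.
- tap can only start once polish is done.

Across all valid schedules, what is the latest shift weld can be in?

Precedence pushes weld to at least shift 2.
weld at shift 4 is achievable: weld -> shift 4, anneal -> shift 1, tap -> shift 3, polish -> shift 2.

shift 4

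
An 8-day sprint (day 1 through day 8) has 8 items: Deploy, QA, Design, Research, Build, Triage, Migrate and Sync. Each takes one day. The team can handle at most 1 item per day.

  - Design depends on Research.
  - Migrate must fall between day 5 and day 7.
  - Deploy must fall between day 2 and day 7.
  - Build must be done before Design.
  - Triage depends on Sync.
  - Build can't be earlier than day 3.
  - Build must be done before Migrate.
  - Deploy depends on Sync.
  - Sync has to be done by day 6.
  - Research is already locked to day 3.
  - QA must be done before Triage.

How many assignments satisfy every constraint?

54

Splitting on Deploy: it can be day 2 (14), day 4 (10), day 5 (10), day 6 (10), day 7 (10). Listing each branch's schedules as (QA, Design, Research, Build, Triage, Migrate, Sync) by day number:
Deploy=day 2: (4,6,3,5,8,7,1) (4,7,3,5,8,6,1) (4,8,3,5,6,7,1) (4,8,3,5,7,6,1) (4,8,3,6,5,7,1) (5,6,3,4,8,7,1) (5,7,3,4,8,6,1) (5,8,3,4,6,7,1) (5,8,3,4,7,6,1) (6,5,3,4,8,7,1) (6,7,3,4,8,5,1) (6,8,3,4,7,5,1) (7,5,3,4,8,6,1) (7,6,3,4,8,5,1) — 14.
Deploy=day 4: (1,6,3,5,8,7,2) (1,7,3,5,8,6,2) (1,8,3,5,6,7,2) (1,8,3,5,7,6,2) (1,8,3,6,5,7,2) (2,6,3,5,8,7,1) (2,7,3,5,8,6,1) (2,8,3,5,6,7,1) (2,8,3,5,7,6,1) (2,8,3,6,5,7,1) — 10.
Deploy=day 5: (1,6,3,4,8,7,2) (1,7,3,4,8,6,2) (1,8,3,4,6,7,2) (1,8,3,4,7,6,2) (1,8,3,6,4,7,2) (2,6,3,4,8,7,1) (2,7,3,4,8,6,1) (2,8,3,4,6,7,1) (2,8,3,4,7,6,1) (2,8,3,6,4,7,1) — 10.
Deploy=day 6: (1,5,3,4,8,7,2) (1,7,3,4,8,5,2) (1,8,3,4,5,7,2) (1,8,3,4,7,5,2) (1,8,3,5,4,7,2) (2,5,3,4,8,7,1) (2,7,3,4,8,5,1) (2,8,3,4,5,7,1) (2,8,3,4,7,5,1) (2,8,3,5,4,7,1) — 10.
Deploy=day 7: (1,5,3,4,8,6,2) (1,6,3,4,8,5,2) (1,8,3,4,5,6,2) (1,8,3,4,6,5,2) (1,8,3,5,4,6,2) (2,5,3,4,8,6,1) (2,6,3,4,8,5,1) (2,8,3,4,5,6,1) (2,8,3,4,6,5,1) (2,8,3,5,4,6,1) — 10.
Summing: 14 + 10 + 10 + 10 + 10 = 54.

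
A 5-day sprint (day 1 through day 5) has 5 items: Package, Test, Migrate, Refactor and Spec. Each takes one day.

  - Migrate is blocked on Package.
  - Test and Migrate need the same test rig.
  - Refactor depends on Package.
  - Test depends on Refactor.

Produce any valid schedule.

Migrate=day 2, Spec=day 1, Test=day 3, Refactor=day 2, Package=day 1

Checking: Package(day 1) before Refactor(day 2); Refactor(day 2) before Test(day 3); Package(day 1) before Migrate(day 2); Test(day 3) != Migrate(day 2).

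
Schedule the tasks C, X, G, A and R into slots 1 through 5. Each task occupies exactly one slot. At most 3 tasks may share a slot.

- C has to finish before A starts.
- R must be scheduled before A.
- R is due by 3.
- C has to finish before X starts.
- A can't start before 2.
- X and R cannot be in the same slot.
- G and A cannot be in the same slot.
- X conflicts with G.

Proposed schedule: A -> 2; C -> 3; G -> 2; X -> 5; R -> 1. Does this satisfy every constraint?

X and R cannot be in the same slot — holds.
R is due by 3 — holds.
R must be scheduled before A — holds.
C has to finish before X starts — holds.
G and A cannot be in the same slot — violated.
C has to finish before A starts — violated.
X conflicts with G — holds.
At most 3 tasks may share a slot — holds.
A can't start before 2 — holds.

No. G and A cannot be in the same slot is not satisfied.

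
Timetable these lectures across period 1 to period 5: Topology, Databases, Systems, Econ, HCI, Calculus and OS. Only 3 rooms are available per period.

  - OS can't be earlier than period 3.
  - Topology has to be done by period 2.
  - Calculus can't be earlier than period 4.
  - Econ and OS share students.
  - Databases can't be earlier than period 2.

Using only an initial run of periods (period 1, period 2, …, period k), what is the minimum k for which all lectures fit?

With at most 3 per period and 7 lectures, at least 3 periods are needed.
Calculus can't be placed before period 4, so the schedule must run through at least period 4.
4 works (last occupied period: period 4): for example Econ -> period 1; Calculus -> period 4; Systems -> period 1; Databases -> period 2; Topology -> period 1; HCI -> period 2; OS -> period 3.

4 periods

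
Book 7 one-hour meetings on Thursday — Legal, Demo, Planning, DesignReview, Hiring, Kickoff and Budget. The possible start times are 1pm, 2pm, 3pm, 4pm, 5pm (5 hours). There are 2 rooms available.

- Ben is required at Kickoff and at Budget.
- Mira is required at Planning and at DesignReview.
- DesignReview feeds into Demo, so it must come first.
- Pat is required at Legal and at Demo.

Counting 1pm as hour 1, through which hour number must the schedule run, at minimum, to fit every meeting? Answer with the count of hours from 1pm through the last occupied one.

The precedence chain requires at least 2 distinct hours.
With at most 2 per hour and 7 meetings, at least 4 hours are needed.
4 works (last occupied hour: 4pm): for example DesignReview=1pm; Hiring=3pm; Kickoff=3pm; Legal=1pm; Demo=2pm; Budget=4pm; Planning=2pm.

4 hours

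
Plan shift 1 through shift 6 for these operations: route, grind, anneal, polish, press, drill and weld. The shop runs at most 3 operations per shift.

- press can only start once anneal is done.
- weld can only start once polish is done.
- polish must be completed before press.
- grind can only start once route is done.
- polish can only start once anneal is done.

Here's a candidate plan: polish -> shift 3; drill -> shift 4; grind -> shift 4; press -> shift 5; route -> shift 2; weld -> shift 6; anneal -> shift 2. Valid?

Yes

press can only start once anneal is done — holds.
polish can only start once anneal is done — holds.
polish must be completed before press — holds.
The shop runs at most 3 operations per shift — holds.
grind can only start once route is done — holds.
weld can only start once polish is done — holds.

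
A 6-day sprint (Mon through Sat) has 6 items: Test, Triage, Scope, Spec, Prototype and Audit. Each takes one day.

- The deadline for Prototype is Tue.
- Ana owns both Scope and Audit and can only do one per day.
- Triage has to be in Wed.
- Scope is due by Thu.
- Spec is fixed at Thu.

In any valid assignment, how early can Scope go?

Mon

Scope's own window allows nothing later than Thu.
Scope at Mon is achievable: Triage in Wed; Prototype in Mon; Scope in Mon; Test in Mon; Spec in Thu; Audit in Tue.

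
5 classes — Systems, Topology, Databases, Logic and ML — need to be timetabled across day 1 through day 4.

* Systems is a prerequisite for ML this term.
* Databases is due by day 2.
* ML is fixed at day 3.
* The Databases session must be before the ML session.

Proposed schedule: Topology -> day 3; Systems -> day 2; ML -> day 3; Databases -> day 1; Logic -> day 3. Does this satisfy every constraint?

Databases is due by day 2 — holds.
Systems is a prerequisite for ML this term — holds.
The Databases session must be before the ML session — holds.
ML is fixed at day 3 — holds.

Valid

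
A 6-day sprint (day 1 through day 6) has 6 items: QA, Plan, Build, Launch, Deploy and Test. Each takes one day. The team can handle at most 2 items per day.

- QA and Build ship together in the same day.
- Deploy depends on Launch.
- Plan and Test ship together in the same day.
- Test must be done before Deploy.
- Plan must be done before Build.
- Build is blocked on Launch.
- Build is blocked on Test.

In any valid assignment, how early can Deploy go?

day 3

Precedence pushes Deploy to at least day 2.
Deploy at day 3 is achievable: Build=day 4, QA=day 4, Plan=day 2, Test=day 2, Deploy=day 3, Launch=day 1.
Nothing earlier works — the capacity limit rule out every day before day 3.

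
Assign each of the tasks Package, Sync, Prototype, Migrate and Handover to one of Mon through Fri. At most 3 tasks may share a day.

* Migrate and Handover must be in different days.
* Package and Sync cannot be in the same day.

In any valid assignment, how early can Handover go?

Handover at Mon is achievable: Migrate -> Tue; Package -> Mon; Handover -> Mon; Prototype -> Mon; Sync -> Tue.

Mon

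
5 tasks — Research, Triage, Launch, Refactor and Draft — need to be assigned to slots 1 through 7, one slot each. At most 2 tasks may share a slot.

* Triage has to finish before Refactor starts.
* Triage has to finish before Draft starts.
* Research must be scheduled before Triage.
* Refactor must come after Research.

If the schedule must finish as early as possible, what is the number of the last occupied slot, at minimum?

The precedence chain requires at least 3 distinct slots.
With at most 2 per slot and 5 tasks, at least 3 slots are needed.
3 works (last occupied slot: 3): for example Research=1, Draft=3, Launch=1, Triage=2, Refactor=3.

slot 3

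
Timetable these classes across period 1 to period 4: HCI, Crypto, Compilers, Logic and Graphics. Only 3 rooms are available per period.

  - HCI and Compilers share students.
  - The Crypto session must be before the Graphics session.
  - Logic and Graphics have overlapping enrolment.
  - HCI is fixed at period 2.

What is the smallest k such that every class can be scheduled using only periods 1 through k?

2 periods

The precedence chain requires at least 2 distinct periods.
With at most 3 per period and 5 classes, at least 2 periods are needed.
2 works (last occupied period: period 2): for example Logic -> period 1, Crypto -> period 1, HCI -> period 2, Graphics -> period 2, Compilers -> period 1.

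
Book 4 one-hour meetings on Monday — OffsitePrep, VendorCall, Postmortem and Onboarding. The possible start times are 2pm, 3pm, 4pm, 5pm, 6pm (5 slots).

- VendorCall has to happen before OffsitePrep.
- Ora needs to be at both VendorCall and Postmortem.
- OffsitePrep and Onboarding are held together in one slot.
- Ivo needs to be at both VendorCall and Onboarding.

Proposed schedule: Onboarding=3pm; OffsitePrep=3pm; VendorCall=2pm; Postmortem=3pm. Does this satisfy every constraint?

Ivo needs to be at both VendorCall and Onboarding — holds.
VendorCall has to happen before OffsitePrep — holds.
OffsitePrep and Onboarding are held together in one slot — holds.
Ora needs to be at both VendorCall and Postmortem — holds.

Valid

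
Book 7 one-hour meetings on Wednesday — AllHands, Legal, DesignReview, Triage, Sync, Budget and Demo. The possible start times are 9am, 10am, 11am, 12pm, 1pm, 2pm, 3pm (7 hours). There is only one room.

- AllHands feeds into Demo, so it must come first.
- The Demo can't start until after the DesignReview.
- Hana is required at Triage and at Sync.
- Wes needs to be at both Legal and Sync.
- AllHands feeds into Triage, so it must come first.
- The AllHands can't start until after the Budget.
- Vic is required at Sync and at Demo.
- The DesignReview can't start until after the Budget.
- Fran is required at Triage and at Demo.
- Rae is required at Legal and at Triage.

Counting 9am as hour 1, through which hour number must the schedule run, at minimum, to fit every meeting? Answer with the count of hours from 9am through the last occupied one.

The precedence chain requires at least 3 distinct hours.
With at most 1 per hour and 7 meetings, at least 7 hours are needed.
7 works (last occupied hour: 3pm): for example DesignReview in 11am; Legal in 2pm; Triage in 1pm; Demo in 12pm; Budget in 9am; Sync in 3pm; AllHands in 10am.

7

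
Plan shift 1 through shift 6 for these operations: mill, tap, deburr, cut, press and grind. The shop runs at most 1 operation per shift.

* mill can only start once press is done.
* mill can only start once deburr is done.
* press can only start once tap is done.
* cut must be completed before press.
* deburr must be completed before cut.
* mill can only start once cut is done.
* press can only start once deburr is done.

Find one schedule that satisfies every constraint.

press=shift 4; grind=shift 6; tap=shift 3; mill=shift 5; cut=shift 2; deburr=shift 1

Checking: deburr(shift 1) before mill(shift 5); cut(shift 2) before press(shift 4); deburr(shift 1) before cut(shift 2); cut(shift 2) before mill(shift 5); press(shift 4) before mill(shift 5); deburr(shift 1) before press(shift 4); tap(shift 3) before press(shift 4); max 1 per shift (cap 1).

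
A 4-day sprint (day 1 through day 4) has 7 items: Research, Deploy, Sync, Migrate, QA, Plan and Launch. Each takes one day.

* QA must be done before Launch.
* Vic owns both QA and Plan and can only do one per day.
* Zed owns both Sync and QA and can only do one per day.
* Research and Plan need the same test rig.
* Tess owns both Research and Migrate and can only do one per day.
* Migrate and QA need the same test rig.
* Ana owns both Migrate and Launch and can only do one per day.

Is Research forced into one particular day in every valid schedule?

Research can be day 1 (e.g. Sync -> day 2; Plan -> day 2; Deploy -> day 1; QA -> day 1; Launch -> day 2; Research -> day 1; Migrate -> day 3) or day 2 (e.g. Launch=day 2; Deploy=day 1; Migrate=day 3; Plan=day 3; Research=day 2; Sync=day 2; QA=day 1).

No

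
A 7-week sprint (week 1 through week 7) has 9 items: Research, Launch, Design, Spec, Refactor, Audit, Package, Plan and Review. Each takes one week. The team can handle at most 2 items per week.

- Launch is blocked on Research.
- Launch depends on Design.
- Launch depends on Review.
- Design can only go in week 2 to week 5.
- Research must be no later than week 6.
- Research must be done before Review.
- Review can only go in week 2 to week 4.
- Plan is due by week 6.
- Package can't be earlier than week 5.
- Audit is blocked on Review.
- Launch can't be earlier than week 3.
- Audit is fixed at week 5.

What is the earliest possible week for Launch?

Launch is available from week 3.
Launch at week 3 is achievable: Refactor in week 4; Package in week 5; Launch in week 3; Review in week 2; Audit in week 5; Design in week 2; Plan in week 1; Research in week 1; Spec in week 3.

week 3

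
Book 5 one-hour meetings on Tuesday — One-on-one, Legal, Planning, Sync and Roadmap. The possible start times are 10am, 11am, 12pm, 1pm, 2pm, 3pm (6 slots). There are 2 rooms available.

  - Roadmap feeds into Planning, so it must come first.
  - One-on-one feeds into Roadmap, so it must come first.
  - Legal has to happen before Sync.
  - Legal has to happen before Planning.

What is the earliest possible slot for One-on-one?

10am

Downstream work caps One-on-one at 1pm.
One-on-one at 10am is achievable: Planning=12pm; Sync=11am; One-on-one=10am; Legal=10am; Roadmap=11am.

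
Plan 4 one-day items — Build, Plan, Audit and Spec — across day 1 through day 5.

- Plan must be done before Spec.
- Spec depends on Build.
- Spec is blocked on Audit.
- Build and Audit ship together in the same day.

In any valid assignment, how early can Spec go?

Precedence pushes Spec to at least day 2.
Spec at day 2 is achievable: Spec=day 2; Build=day 1; Audit=day 1; Plan=day 1.

day 2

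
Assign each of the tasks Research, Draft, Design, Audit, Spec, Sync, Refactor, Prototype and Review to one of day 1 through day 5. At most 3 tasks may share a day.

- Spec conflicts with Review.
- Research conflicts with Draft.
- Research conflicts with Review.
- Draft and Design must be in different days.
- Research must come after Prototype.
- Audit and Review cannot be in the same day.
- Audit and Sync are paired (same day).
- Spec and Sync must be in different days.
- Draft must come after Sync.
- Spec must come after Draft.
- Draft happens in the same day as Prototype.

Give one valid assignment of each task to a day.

Prototype in day 2; Refactor in day 2; Review in day 4; Draft in day 2; Audit in day 1; Design in day 1; Research in day 3; Spec in day 3; Sync in day 1

Checking: Sync(day 1) before Draft(day 2); Draft(day 2) before Spec(day 3); Prototype(day 2) before Research(day 3); Draft(day 2) != Design(day 1); Spec(day 3) != Sync(day 1); Research(day 3) != Draft(day 2); Spec(day 3) != Review(day 4); Audit(day 1) != Review(day 4); Research(day 3) != Review(day 4); Audit = Sync = day 1; Draft = Prototype = day 2; max 3 per day (cap 3).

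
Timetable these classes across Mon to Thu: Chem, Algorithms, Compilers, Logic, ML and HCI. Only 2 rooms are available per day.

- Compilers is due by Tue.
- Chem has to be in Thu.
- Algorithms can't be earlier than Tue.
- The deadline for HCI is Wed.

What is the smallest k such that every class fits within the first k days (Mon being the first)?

4 days

With at most 2 per day and 6 classes, at least 3 days are needed.
Chem can't be placed before Thu — that is day 4 counting from Mon — so the schedule must run through at least 4 days.
4 works (last occupied day: Thu): for example HCI in Mon; Compilers in Mon; ML in Wed; Logic in Tue; Algorithms in Tue; Chem in Thu.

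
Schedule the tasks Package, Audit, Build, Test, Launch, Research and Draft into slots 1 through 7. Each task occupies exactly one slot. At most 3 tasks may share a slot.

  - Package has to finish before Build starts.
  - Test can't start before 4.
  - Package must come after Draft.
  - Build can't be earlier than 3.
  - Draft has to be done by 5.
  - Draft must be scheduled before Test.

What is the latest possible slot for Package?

Precedence pushes Package to at least 2; downstream work caps Package at 6.
Package at 6 is achievable: Launch in 1, Package in 6, Build in 7, Audit in 1, Test in 4, Research in 2, Draft in 1.

6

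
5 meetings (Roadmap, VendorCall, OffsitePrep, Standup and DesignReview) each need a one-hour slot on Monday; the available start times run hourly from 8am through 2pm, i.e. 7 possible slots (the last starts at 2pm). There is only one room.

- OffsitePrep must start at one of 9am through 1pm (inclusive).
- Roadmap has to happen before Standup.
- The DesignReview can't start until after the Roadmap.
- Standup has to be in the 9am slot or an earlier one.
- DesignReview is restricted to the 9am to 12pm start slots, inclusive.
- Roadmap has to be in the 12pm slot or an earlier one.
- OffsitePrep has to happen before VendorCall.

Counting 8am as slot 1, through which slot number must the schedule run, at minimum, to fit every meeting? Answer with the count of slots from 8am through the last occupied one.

5 slots

The precedence chain requires at least 2 distinct slots.
With at most 1 per slot and 5 meetings, at least 5 slots are needed.
Propagating the time windows through the other constraints, VendorCall can't land before 10am — that is slot 3 counting from 8am — so the schedule must run through at least 3 slots.
5 works (last occupied slot: 12pm): for example OffsitePrep -> 10am; Standup -> 9am; Roadmap -> 8am; DesignReview -> 11am; VendorCall -> 12pm.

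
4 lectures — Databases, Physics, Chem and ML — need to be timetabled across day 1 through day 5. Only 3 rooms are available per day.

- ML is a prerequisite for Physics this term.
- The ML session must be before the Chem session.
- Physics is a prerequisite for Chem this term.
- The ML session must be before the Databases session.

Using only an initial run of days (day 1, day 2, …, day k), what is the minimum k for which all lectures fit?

The precedence chain requires at least 3 distinct days.
With at most 3 per day and 4 lectures, at least 2 days are needed.
3 works (last occupied day: day 3): for example ML -> day 1, Databases -> day 2, Chem -> day 3, Physics -> day 2.

3 days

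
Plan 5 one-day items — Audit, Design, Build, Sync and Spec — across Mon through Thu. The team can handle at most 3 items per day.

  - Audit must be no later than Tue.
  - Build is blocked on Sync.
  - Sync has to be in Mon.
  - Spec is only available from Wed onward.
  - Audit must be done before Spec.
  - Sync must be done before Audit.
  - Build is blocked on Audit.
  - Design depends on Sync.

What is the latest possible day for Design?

Thu

Precedence pushes Design to at least Tue.
Design at Thu is achievable: Audit -> Tue, Build -> Wed, Spec -> Wed, Design -> Thu, Sync -> Mon.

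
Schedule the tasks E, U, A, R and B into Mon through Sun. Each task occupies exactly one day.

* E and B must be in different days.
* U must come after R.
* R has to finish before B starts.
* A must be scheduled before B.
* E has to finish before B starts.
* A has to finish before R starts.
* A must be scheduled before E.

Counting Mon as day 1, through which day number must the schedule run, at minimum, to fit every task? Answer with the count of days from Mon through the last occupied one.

The precedence chain requires at least 3 distinct days.
3 works (last occupied day: Wed): for example B -> Wed; R -> Tue; U -> Wed; E -> Tue; A -> Mon.

3 days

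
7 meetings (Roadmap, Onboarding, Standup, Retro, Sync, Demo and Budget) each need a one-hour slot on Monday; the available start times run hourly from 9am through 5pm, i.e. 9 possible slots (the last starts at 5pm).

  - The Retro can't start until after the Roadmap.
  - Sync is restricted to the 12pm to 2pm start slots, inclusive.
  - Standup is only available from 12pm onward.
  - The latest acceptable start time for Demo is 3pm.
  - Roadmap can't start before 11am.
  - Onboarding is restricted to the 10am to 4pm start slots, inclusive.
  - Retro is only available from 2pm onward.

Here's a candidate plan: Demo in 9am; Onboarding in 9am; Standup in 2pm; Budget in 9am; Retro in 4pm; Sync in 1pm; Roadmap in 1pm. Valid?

Sync is restricted to the 12pm to 2pm start slots, inclusive — holds.
Standup is only available from 12pm onward — holds.
Retro is only available from 2pm onward — holds.
Roadmap can't start before 11am — holds.
The latest acceptable start time for Demo is 3pm — holds.
The Retro can't start until after the Roadmap — holds.
Onboarding is restricted to the 10am to 4pm start slots, inclusive — violated.

Invalid. Onboarding is restricted to the 10am to 4pm start slots, inclusive.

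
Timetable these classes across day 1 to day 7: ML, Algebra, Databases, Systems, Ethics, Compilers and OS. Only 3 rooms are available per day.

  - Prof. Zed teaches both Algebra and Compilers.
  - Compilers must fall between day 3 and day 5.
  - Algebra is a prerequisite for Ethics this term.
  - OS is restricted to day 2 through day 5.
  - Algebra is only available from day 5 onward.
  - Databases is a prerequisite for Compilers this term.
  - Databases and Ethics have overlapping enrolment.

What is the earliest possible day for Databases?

day 1

Downstream work caps Databases at day 4.
Databases at day 1 is achievable: OS=day 2, ML=day 1, Systems=day 1, Ethics=day 6, Compilers=day 3, Algebra=day 5, Databases=day 1.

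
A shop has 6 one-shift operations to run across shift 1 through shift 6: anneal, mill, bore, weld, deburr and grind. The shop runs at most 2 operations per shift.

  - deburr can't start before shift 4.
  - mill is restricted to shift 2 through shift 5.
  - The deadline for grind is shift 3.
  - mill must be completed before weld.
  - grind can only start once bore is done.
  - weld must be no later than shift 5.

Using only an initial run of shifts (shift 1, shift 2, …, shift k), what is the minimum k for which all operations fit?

The precedence chain requires at least 2 distinct shifts.
With at most 2 per shift and 6 operations, at least 3 shifts are needed.
deburr can't be placed before shift 4, so the schedule must run through at least shift 4.
4 works (last occupied shift: shift 4): for example anneal=shift 1; deburr=shift 4; weld=shift 3; bore=shift 1; grind=shift 2; mill=shift 2.

4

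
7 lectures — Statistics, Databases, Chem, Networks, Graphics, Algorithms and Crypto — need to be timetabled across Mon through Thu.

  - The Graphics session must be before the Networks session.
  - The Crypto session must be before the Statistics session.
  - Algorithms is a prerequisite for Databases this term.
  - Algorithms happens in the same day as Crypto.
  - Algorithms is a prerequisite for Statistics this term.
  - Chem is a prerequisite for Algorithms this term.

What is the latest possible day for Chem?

Tue

Downstream work caps Chem at Tue.
Chem at Tue is achievable: Chem=Tue; Crypto=Wed; Statistics=Thu; Algorithms=Wed; Networks=Tue; Databases=Thu; Graphics=Mon.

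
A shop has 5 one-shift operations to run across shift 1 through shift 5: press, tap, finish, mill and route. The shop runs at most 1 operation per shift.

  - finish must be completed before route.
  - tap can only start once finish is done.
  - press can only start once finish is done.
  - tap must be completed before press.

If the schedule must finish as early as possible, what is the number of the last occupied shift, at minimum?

5

The precedence chain requires at least 3 distinct shifts.
With at most 1 per shift and 5 operations, at least 5 shifts are needed.
5 works (last occupied shift: shift 5): for example tap in shift 2, finish in shift 1, mill in shift 5, route in shift 4, press in shift 3.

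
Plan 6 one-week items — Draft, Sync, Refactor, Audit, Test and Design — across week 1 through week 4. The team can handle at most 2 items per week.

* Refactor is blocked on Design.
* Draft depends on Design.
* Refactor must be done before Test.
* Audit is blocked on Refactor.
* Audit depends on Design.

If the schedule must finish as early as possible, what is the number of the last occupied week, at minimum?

The precedence chain requires at least 3 distinct weeks.
With at most 2 per week and 6 work items, at least 3 weeks are needed.
3 works (last occupied week: week 3): for example Audit -> week 3; Design -> week 1; Refactor -> week 2; Draft -> week 2; Sync -> week 1; Test -> week 3.

3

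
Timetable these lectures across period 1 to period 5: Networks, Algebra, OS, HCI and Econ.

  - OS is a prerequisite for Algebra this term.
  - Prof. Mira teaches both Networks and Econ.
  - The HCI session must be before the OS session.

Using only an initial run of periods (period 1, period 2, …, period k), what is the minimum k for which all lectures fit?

3

The precedence chain requires at least 3 distinct periods.
3 works (last occupied period: period 3): for example Networks -> period 1, OS -> period 2, HCI -> period 1, Algebra -> period 3, Econ -> period 2.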